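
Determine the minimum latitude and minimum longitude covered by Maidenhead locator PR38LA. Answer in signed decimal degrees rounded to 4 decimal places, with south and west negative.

88.0000, 126.9167

Field P=15, R=17: +15·20° lon, +17·10° lat → SW at lon 120°, lat 80°.
Square 3, 8: +3·2° lon, +8·1° lat → SW at lon 126°, lat 88°.
Subsquare l=11, a=0: +11·0.0833333° lon, +0·0.0416667° lat → SW at lon 126.917°, lat 88°.
latitude 88.0000, longitude 126.9167.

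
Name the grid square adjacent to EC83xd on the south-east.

Longitude subsquare x = 23; +1 → 24, wraps to 0 = a, carry into square.
Longitude square 8; +1 → 9.
Latitude subsquare d = 3; −1 → 2 = c.

EC93ac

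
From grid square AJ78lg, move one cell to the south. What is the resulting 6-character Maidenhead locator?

AJ78lf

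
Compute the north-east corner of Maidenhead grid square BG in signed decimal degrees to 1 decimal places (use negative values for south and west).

-20.0, -140.0

Field B=1, G=6: +1·20° lon, +6·10° lat → SW at lon -160°, lat -30°.
Cell spans 20° lon × 10° lat. NE corner is SW corner plus one full cell.
latitude -20.0, longitude -140.0.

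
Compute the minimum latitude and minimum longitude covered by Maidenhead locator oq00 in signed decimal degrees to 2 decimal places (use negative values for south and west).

Field O=14, Q=16: +14·20° lon, +16·10° lat → SW at lon 100°, lat 70°.
Square 0, 0: +0·2° lon, +0·1° lat → SW at lon 100°, lat 70°.
latitude 70.00, longitude 100.00.

70.00, 100.00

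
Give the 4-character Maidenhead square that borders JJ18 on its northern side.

JJ19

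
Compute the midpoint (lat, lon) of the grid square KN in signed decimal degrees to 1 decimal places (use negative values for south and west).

45.0, 30.0

Field K=10, N=13: +10·20° lon, +13·10° lat → SW at lon 20°, lat 40°.
Cell spans 20° lon × 10° lat. Centre is SW corner plus half of each.
latitude 45.0, longitude 30.0.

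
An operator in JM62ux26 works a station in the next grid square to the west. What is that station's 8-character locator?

JM62ux16

Longitude extended square 2; −1 → 1.
The latitude characters are unchanged.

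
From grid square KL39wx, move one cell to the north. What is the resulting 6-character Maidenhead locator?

KM30wa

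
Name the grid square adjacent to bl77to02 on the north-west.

Longitude extended square 0; −1 → -1, wraps to 9, carry into subsquare.
Longitude subsquare t = 19; −1 → 18 = s.
Latitude extended square 2; +1 → 3.

BL77so93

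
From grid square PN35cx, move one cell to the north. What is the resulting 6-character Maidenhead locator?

PN36ca

Latitude subsquare x = 23; +1 → 24, wraps to 0 = a, carry into square.
Latitude square 5; +1 → 6.
The longitude characters are unchanged.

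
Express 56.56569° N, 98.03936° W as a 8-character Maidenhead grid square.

EO06xn55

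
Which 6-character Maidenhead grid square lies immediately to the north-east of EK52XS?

Longitude subsquare x = 23; +1 → 24, wraps to 0 = a, carry into square.
Longitude square 5; +1 → 6.
Latitude subsquare s = 18; +1 → 19 = t.

EK62at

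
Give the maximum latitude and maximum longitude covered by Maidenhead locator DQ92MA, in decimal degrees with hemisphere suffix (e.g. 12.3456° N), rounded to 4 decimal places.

Field D=3, Q=16: +3·20° lon, +16·10° lat → SW at lon -120°, lat 70°.
Square 9, 2: +9·2° lon, +2·1° lat → SW at lon -102°, lat 72°.
Subsquare m=12, a=0: +12·0.0833333° lon, +0·0.0416667° lat → SW at lon -101°, lat 72°.
Cell spans 0.0833333° lon × 0.0416667° lat. NE corner is SW corner plus one full cell.
latitude 72.0417° N, longitude 100.9167° W.

72.0417° N, 100.9167° W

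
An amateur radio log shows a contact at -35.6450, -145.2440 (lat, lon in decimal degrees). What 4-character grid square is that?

BF74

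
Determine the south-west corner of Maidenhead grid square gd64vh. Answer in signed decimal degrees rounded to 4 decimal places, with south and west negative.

Field G=6, D=3: +6·20° lon, +3·10° lat → SW at lon -60°, lat -60°.
Square 6, 4: +6·2° lon, +4·1° lat → SW at lon -48°, lat -56°.
Subsquare v=21, h=7: +21·0.0833333° lon, +7·0.0416667° lat → SW at lon -46.25°, lat -55.7083°.
latitude -55.7083, longitude -46.2500.

-55.7083, -46.2500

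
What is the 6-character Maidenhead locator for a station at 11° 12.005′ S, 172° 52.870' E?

RH68kt

Shift to the Maidenhead origin (180°W, 90°S): lon 352.8812, lat 78.7999.
Field: 352.8812/20 → 17 → R, 78.7999/10 → 7 → H; chars RH.
Square: 12.8812/2 → 6, 8.7999/1 → 8; chars 68.
Subsquare: 0.8812/0.0833333 → 10 → k, 0.7999/0.0416667 → 19 → t; chars kt.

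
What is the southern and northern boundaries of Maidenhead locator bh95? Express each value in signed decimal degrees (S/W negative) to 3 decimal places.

Field B=1, H=7: +1·20° lon, +7·10° lat → SW at lon -160°, lat -20°.
Square 9, 5: +9·2° lon, +5·1° lat → SW at lon -142°, lat -15°.
Cell spans 2° lon × 1° lat.
south -15.000, north -14.000.

-15.000, -14.000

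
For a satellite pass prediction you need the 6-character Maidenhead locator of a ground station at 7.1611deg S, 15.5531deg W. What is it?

Offset from 180°W / 90°S: lon 164.4469°, lat 82.8389°.
Field (20°×10°, letters A–R): lon ⌊164.4469/20⌋ = 8 → I; lat ⌊82.8389/10⌋ = 8 → I.
Square (2°×1°, digits 0–9): lon ⌊4.4469/2⌋ = 2; lat ⌊2.8389/1⌋ = 2.
Subsquare (5′×2.5′, letters a–x): lon ⌊0.4469/0.0833333⌋ = 5 → f; lat ⌊0.8389/0.0416667⌋ = 20 → u.

II22fu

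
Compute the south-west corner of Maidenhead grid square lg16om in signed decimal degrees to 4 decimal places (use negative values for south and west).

-23.5000, 43.1667

Field L=11, G=6: +11·20° lon, +6·10° lat → SW at lon 40°, lat -30°.
Square 1, 6: +1·2° lon, +6·1° lat → SW at lon 42°, lat -24°.
Subsquare o=14, m=12: +14·0.0833333° lon, +12·0.0416667° lat → SW at lon 43.1667°, lat -23.5°.
latitude -23.5000, longitude 43.1667.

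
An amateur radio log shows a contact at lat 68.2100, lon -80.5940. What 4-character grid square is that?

EP98

Add 180° to longitude and 90° to latitude: 99.41, 158.21.
Field: 99.41/20 → 4 → E, 158.21/10 → 15 → P; chars EP.
Square: 19.41/2 → 9, 8.21/1 → 8; chars 98.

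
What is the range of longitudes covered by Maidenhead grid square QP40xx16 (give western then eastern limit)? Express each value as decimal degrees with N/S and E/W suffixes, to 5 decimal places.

149.92500° E, 149.93333° E

Field Q=16, P=15: +16·20° lon, +15·10° lat → SW at lon 140°, lat 60°.
Square 4, 0: +4·2° lon, +0·1° lat → SW at lon 148°, lat 60°.
Subsquare x=23, x=23: +23·0.0833333° lon, +23·0.0416667° lat → SW at lon 149.917°, lat 60.9583°.
Extended square 1, 6: +1·0.00833333° lon, +6·0.00416667° lat → SW at lon 149.925°, lat 60.9833°.
Cell spans 0.00833333° lon × 0.00416667° lat.
west 149.92500° E, east 149.93333° E.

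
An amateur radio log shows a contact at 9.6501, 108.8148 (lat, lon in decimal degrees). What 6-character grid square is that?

Add 180° to longitude and 90° to latitude: 288.8148, 99.6501.
Field (20°×10°, letters A–R): lon ⌊288.8148/20⌋ = 14 → O; lat ⌊99.6501/10⌋ = 9 → J.
Square (2°×1°, digits 0–9): lon ⌊8.8148/2⌋ = 4; lat ⌊9.6501/1⌋ = 9.
Subsquare (5′×2.5′, letters a–x): lon ⌊0.8148/0.0833333⌋ = 9 → j; lat ⌊0.6501/0.0416667⌋ = 15 → p.

OJ49jp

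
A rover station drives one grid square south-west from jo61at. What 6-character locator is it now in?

Longitude subsquare a = 0; −1 → -1, wraps to 23 = x, carry into square.
Longitude square 6; −1 → 5.
Latitude subsquare t = 19; −1 → 18 = s.

JO51xs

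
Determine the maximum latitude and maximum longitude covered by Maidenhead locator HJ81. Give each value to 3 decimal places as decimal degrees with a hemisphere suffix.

2.000° N, 22.000° W

Field H=7, J=9: +7·20° lon, +9·10° lat → SW at lon -40°, lat 0°.
Square 8, 1: +8·2° lon, +1·1° lat → SW at lon -24°, lat 1°.
Cell spans 2° lon × 1° lat. NE corner is SW corner plus one full cell.
latitude 2.000° N, longitude 22.000° W.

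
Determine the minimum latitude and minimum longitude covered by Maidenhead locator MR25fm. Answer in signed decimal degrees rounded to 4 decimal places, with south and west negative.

85.5000, 64.4167

Field M=12, R=17: +12·20° lon, +17·10° lat → SW at lon 60°, lat 80°.
Square 2, 5: +2·2° lon, +5·1° lat → SW at lon 64°, lat 85°.
Subsquare f=5, m=12: +5·0.0833333° lon, +12·0.0416667° lat → SW at lon 64.4167°, lat 85.5°.
latitude 85.5000, longitude 64.4167.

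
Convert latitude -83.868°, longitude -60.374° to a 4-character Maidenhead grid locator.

FA96

Add 180° to longitude and 90° to latitude: 119.63, 6.13.
Field (20°×10°, letters A–R): 119.63/20 → 5 → F, 6.13/10 → 0 → A; chars FA.
Square (2°×1°, digits 0–9): 19.63/2 → 9, 6.13/1 → 6; chars 96.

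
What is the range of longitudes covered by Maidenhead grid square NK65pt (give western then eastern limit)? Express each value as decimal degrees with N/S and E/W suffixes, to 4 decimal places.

Field N=13, K=10: +13·20° lon, +10·10° lat → SW at lon 80°, lat 10°.
Square 6, 5: +6·2° lon, +5·1° lat → SW at lon 92°, lat 15°.
Subsquare p=15, t=19: +15·0.0833333° lon, +19·0.0416667° lat → SW at lon 93.25°, lat 15.7917°.
Cell spans 0.0833333° lon × 0.0416667° lat.
west 93.2500° E, east 93.3333° E.

93.2500° E, 93.3333° E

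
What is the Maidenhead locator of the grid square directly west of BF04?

AF94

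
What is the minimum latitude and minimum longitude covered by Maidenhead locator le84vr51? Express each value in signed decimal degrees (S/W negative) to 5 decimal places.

-45.28750, 57.79167

Field L=11, E=4: +11·20° lon, +4·10° lat → SW at lon 40°, lat -50°.
Square 8, 4: +8·2° lon, +4·1° lat → SW at lon 56°, lat -46°.
Subsquare v=21, r=17: +21·0.0833333° lon, +17·0.0416667° lat → SW at lon 57.75°, lat -45.2917°.
Extended square 5, 1: +5·0.00833333° lon, +1·0.00416667° lat → SW at lon 57.7917°, lat -45.2875°.
latitude -45.28750, longitude 57.79167.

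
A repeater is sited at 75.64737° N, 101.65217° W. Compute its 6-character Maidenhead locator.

DQ95ep

Shift to the Maidenhead origin (180°W, 90°S): lon 78.3478, lat 165.6474.
Field (20°×10°, letters A–R): 78.3478/20 → 3 → D, 165.6474/10 → 16 → Q; chars DQ.
Square (2°×1°, digits 0–9): 18.3478/2 → 9, 5.6474/1 → 5; chars 95.
Subsquare (5′×2.5′, letters a–x): 0.3478/0.0833333 → 4 → e, 0.6474/0.0416667 → 15 → p; chars ep.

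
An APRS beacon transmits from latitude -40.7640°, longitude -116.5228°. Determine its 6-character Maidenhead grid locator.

DE19rf

Offset from 180°W / 90°S: lon 63.4772°, lat 49.2360°.
Field: 63.4772/20 → 3 → D, 49.2360/10 → 4 → E; chars DE.
Square: 3.4772/2 → 1, 9.2360/1 → 9; chars 19.
Subsquare: 1.4772/0.0833333 → 17 → r, 0.2360/0.0416667 → 5 → f; chars rf.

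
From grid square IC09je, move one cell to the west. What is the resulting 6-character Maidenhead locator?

IC09ie

Longitude subsquare j = 9; −1 → 8 = i.
The latitude characters are unchanged.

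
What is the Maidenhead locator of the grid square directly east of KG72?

KG82

Longitude square 7; +1 → 8.
The latitude characters are unchanged.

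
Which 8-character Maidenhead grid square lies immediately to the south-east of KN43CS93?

KN43ds02

Longitude extended square 9; +1 → 10, wraps to 0, carry into subsquare.
Longitude subsquare c = 2; +1 → 3 = d.
Latitude extended square 3; −1 → 2.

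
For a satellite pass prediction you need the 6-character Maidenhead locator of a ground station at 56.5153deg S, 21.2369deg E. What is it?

Add 180° to longitude and 90° to latitude: 201.2369, 33.4847.
Field (20°×10°, letters A–R): 201.2369/20 → 10 → K, 33.4847/10 → 3 → D; chars KD.
Square (2°×1°, digits 0–9): 1.2369/2 → 0, 3.4847/1 → 3; chars 03.
Subsquare (5′×2.5′, letters a–x): 1.2369/0.0833333 → 14 → o, 0.4847/0.0416667 → 11 → l; chars ol.

KD03ol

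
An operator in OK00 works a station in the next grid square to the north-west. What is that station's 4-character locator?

NK91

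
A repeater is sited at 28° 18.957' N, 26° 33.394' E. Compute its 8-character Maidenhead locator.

KL38gh65

Offset from 180°W / 90°S: lon 206.55657°, lat 118.31595°.
Field: lon ⌊206.55657/20⌋ = 10 → K; lat ⌊118.31595/10⌋ = 11 → L.
Square: lon ⌊6.55657/2⌋ = 3; lat ⌊8.31595/1⌋ = 8.
Subsquare: lon ⌊0.55657/0.0833333⌋ = 6 → g; lat ⌊0.31595/0.0416667⌋ = 7 → h.
Extended square: lon ⌊0.05657/0.00833333⌋ = 6; lat ⌊0.02428/0.00416667⌋ = 5.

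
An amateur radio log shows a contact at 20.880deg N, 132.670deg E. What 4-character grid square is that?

PL60

Add 180° to longitude and 90° to latitude: 312.67, 110.88.
Field (20°×10°, letters A–R): 312.67/20 → 15 → P, 110.88/10 → 11 → L; chars PL.
Square (2°×1°, digits 0–9): 12.67/2 → 6, 0.88/1 → 0; chars 60.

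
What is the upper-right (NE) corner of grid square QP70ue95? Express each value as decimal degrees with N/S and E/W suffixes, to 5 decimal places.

60.19167° N, 155.75000° E

Field Q=16, P=15: +16·20° lon, +15·10° lat → SW at lon 140°, lat 60°.
Square 7, 0: +7·2° lon, +0·1° lat → SW at lon 154°, lat 60°.
Subsquare u=20, e=4: +20·0.0833333° lon, +4·0.0416667° lat → SW at lon 155.667°, lat 60.1667°.
Extended square 9, 5: +9·0.00833333° lon, +5·0.00416667° lat → SW at lon 155.742°, lat 60.1875°.
Cell spans 0.00833333° lon × 0.00416667° lat. NE corner is SW corner plus one full cell.
latitude 60.19167° N, longitude 155.75000° E.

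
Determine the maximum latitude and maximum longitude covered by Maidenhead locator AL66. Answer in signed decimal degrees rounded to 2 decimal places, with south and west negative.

Field A=0, L=11: +0·20° lon, +11·10° lat → SW at lon -180°, lat 20°.
Square 6, 6: +6·2° lon, +6·1° lat → SW at lon -168°, lat 26°.
Cell spans 2° lon × 1° lat. NE corner is SW corner plus one full cell.
latitude 27.00, longitude -166.00.

27.00, -166.00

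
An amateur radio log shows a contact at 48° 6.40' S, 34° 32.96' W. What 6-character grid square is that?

HE21rv

Shift to the Maidenhead origin (180°W, 90°S): lon 145.4507, lat 41.8933.
Field: lon ⌊145.4507/20⌋ = 7 → H; lat ⌊41.8933/10⌋ = 4 → E.
Square: lon ⌊5.4507/2⌋ = 2; lat ⌊1.8933/1⌋ = 1.
Subsquare: lon ⌊1.4507/0.0833333⌋ = 17 → r; lat ⌊0.8933/0.0416667⌋ = 21 → v.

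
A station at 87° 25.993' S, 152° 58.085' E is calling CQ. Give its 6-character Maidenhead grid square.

QA62ln

Shift to the Maidenhead origin (180°W, 90°S): lon 332.9681, lat 2.5668.
Field: 332.9681/20 → 16 → Q, 2.5668/10 → 0 → A; chars QA.
Square: 12.9681/2 → 6, 2.5668/1 → 2; chars 62.
Subsquare: 0.9681/0.0833333 → 11 → l, 0.5668/0.0416667 → 13 → n; chars ln.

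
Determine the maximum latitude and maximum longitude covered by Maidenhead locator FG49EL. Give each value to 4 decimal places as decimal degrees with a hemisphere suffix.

20.5000° S, 71.5833° W

Field F=5, G=6: +5·20° lon, +6·10° lat → SW at lon -80°, lat -30°.
Square 4, 9: +4·2° lon, +9·1° lat → SW at lon -72°, lat -21°.
Subsquare e=4, l=11: +4·0.0833333° lon, +11·0.0416667° lat → SW at lon -71.6667°, lat -20.5417°.
Cell spans 0.0833333° lon × 0.0416667° lat. NE corner is SW corner plus one full cell.
latitude 20.5000° S, longitude 71.5833° W.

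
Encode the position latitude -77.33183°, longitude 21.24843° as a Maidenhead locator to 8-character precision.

KB02oq90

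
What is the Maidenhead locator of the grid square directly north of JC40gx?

JC41ga

Latitude subsquare x = 23; +1 → 24, wraps to 0 = a, carry into square.
Latitude square 0; +1 → 1.
The longitude characters are unchanged.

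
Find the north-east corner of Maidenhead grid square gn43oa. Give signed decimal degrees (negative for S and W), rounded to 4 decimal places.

43.0417, -50.7500

Field G=6, N=13: +6·20° lon, +13·10° lat → SW at lon -60°, lat 40°.
Square 4, 3: +4·2° lon, +3·1° lat → SW at lon -52°, lat 43°.
Subsquare o=14, a=0: +14·0.0833333° lon, +0·0.0416667° lat → SW at lon -50.8333°, lat 43°.
Cell spans 0.0833333° lon × 0.0416667° lat. NE corner is SW corner plus one full cell.
latitude 43.0417, longitude -50.7500.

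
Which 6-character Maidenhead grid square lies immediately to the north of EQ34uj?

EQ34uk

Latitude subsquare j = 9; +1 → 10 = k.
The longitude characters are unchanged.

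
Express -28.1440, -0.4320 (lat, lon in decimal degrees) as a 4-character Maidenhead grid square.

Shift to the Maidenhead origin (180°W, 90°S): lon 179.57, lat 61.86.
Field (20°×10°, letters A–R): lon ⌊179.57/20⌋ = 8 → I; lat ⌊61.86/10⌋ = 6 → G.
Square (2°×1°, digits 0–9): lon ⌊19.57/2⌋ = 9; lat ⌊1.86/1⌋ = 1.

IG91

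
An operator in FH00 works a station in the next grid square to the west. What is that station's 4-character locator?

EH90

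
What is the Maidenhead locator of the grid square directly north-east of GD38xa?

GD48ab

Longitude subsquare x = 23; +1 → 24, wraps to 0 = a, carry into square.
Longitude square 3; +1 → 4.
Latitude subsquare a = 0; +1 → 1 = b.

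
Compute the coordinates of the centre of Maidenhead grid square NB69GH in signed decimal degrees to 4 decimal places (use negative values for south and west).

-70.6875, 92.5417

Field N=13, B=1: +13·20° lon, +1·10° lat → SW at lon 80°, lat -80°.
Square 6, 9: +6·2° lon, +9·1° lat → SW at lon 92°, lat -71°.
Subsquare g=6, h=7: +6·0.0833333° lon, +7·0.0416667° lat → SW at lon 92.5°, lat -70.7083°.
Cell spans 0.0833333° lon × 0.0416667° lat. Centre is SW corner plus half of each.
latitude -70.6875, longitude 92.5417.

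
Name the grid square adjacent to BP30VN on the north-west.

BP30uo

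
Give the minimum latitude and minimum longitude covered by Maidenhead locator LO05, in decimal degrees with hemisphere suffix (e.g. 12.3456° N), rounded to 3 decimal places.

55.000° N, 40.000° E

Field L=11, O=14: +11·20° lon, +14·10° lat → SW at lon 40°, lat 50°.
Square 0, 5: +0·2° lon, +5·1° lat → SW at lon 40°, lat 55°.
latitude 55.000° N, longitude 40.000° E.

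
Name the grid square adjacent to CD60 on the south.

Latitude square 0; −1 → -1, wraps to 9, carry into field.
Latitude field D = 3; −1 → 2 = C.
The longitude characters are unchanged.

CC69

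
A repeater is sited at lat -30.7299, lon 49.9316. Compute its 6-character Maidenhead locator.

LF49xg

Add 180° to longitude and 90° to latitude: 229.9316, 59.2701.
Field: lon ⌊229.9316/20⌋ = 11 → L; lat ⌊59.2701/10⌋ = 5 → F.
Square: lon ⌊9.9316/2⌋ = 4; lat ⌊9.2701/1⌋ = 9.
Subsquare: lon ⌊1.9316/0.0833333⌋ = 23 → x; lat ⌊0.2701/0.0416667⌋ = 6 → g.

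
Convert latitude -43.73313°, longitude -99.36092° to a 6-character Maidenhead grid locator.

EE06hg

Offset from 180°W / 90°S: lon 80.6391°, lat 46.2669°.
Field: lon ⌊80.6391/20⌋ = 4 → E; lat ⌊46.2669/10⌋ = 4 → E.
Square: lon ⌊0.6391/2⌋ = 0; lat ⌊6.2669/1⌋ = 6.
Subsquare: lon ⌊0.6391/0.0833333⌋ = 7 → h; lat ⌊0.2669/0.0416667⌋ = 6 → g.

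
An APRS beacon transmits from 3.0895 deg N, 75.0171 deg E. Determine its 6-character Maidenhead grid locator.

MJ73mc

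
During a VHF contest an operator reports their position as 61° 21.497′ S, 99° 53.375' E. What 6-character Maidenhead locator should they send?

Shift to the Maidenhead origin (180°W, 90°S): lon 279.8896, lat 28.6417.
Field: lon ⌊279.8896/20⌋ = 13 → N; lat ⌊28.6417/10⌋ = 2 → C.
Square: lon ⌊19.8896/2⌋ = 9; lat ⌊8.6417/1⌋ = 8.
Subsquare: lon ⌊1.8896/0.0833333⌋ = 22 → w; lat ⌊0.6417/0.0416667⌋ = 15 → p.

NC98wp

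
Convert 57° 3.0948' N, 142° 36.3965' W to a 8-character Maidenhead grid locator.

Add 180° to longitude and 90° to latitude: 37.39339, 147.05158.
Field: lon ⌊37.39339/20⌋ = 1 → B; lat ⌊147.05158/10⌋ = 14 → O.
Square: lon ⌊17.39339/2⌋ = 8; lat ⌊7.05158/1⌋ = 7.
Subsquare: lon ⌊1.39339/0.0833333⌋ = 16 → q; lat ⌊0.05158/0.0416667⌋ = 1 → b.
Extended square: lon ⌊0.06006/0.00833333⌋ = 7; lat ⌊0.00991/0.00416667⌋ = 2.

BO87qb72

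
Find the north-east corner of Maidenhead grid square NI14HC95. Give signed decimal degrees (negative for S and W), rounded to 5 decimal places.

-5.89167, 82.66667

Field N=13, I=8: +13·20° lon, +8·10° lat → SW at lon 80°, lat -10°.
Square 1, 4: +1·2° lon, +4·1° lat → SW at lon 82°, lat -6°.
Subsquare h=7, c=2: +7·0.0833333° lon, +2·0.0416667° lat → SW at lon 82.5833°, lat -5.91667°.
Extended square 9, 5: +9·0.00833333° lon, +5·0.00416667° lat → SW at lon 82.6583°, lat -5.89583°.
Cell spans 0.00833333° lon × 0.00416667° lat. NE corner is SW corner plus one full cell.
latitude -5.89167, longitude 82.66667.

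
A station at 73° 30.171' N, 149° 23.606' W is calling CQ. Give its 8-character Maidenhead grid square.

BQ53hm20

Add 180° to longitude and 90° to latitude: 30.60657, 163.50285.
Field: lon ⌊30.60657/20⌋ = 1 → B; lat ⌊163.50285/10⌋ = 16 → Q.
Square: lon ⌊10.60657/2⌋ = 5; lat ⌊3.50285/1⌋ = 3.
Subsquare: lon ⌊0.60657/0.0833333⌋ = 7 → h; lat ⌊0.50285/0.0416667⌋ = 12 → m.
Extended square: lon ⌊0.02323/0.00833333⌋ = 2; lat ⌊0.00285/0.00416667⌋ = 0.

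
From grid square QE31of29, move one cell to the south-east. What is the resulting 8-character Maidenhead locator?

QE31of38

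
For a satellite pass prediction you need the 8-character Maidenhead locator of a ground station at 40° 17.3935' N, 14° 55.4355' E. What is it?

Add 180° to longitude and 90° to latitude: 194.92392, 130.28989.
Field: 194.92392/20 → 9 → J, 130.28989/10 → 13 → N; chars JN.
Square: 14.92392/2 → 7, 0.28989/1 → 0; chars 70.
Subsquare: 0.92392/0.0833333 → 11 → l, 0.28989/0.0416667 → 6 → g; chars lg.
Extended square: 0.00726/0.00833333 → 0, 0.03989/0.00416667 → 9; chars 09.

JN70lg09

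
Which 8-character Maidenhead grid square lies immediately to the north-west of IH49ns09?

IH49mt90

Longitude extended square 0; −1 → -1, wraps to 9, carry into subsquare.
Longitude subsquare n = 13; −1 → 12 = m.
Latitude extended square 9; +1 → 10, wraps to 0, carry into subsquare.
Latitude subsquare s = 18; +1 → 19 = t.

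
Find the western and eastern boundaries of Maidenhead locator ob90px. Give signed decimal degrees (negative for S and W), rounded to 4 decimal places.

119.2500, 119.3333

Field O=14, B=1: +14·20° lon, +1·10° lat → SW at lon 100°, lat -80°.
Square 9, 0: +9·2° lon, +0·1° lat → SW at lon 118°, lat -80°.
Subsquare p=15, x=23: +15·0.0833333° lon, +23·0.0416667° lat → SW at lon 119.25°, lat -79.0417°.
Cell spans 0.0833333° lon × 0.0416667° lat.
west 119.2500, east 119.3333.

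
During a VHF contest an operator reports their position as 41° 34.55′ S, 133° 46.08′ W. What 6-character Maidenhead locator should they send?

CE38ck

Shift to the Maidenhead origin (180°W, 90°S): lon 46.2320, lat 48.4242.
Field (20°×10°, letters A–R): 46.2320/20 → 2 → C, 48.4242/10 → 4 → E; chars CE.
Square (2°×1°, digits 0–9): 6.2320/2 → 3, 8.4242/1 → 8; chars 38.
Subsquare (5′×2.5′, letters a–x): 0.2320/0.0833333 → 2 → c, 0.4242/0.0416667 → 10 → k; chars ck.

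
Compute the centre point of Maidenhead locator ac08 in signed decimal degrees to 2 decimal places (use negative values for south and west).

Field A=0, C=2: +0·20° lon, +2·10° lat → SW at lon -180°, lat -70°.
Square 0, 8: +0·2° lon, +8·1° lat → SW at lon -180°, lat -62°.
Cell spans 2° lon × 1° lat. Centre is SW corner plus half of each.
latitude -61.50, longitude -179.00.

-61.50, -179.00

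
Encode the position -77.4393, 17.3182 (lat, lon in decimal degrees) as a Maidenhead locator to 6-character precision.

Shift to the Maidenhead origin (180°W, 90°S): lon 197.3182, lat 12.5607.
Field (20°×10°, letters A–R): lon ⌊197.3182/20⌋ = 9 → J; lat ⌊12.5607/10⌋ = 1 → B.
Square (2°×1°, digits 0–9): lon ⌊17.3182/2⌋ = 8; lat ⌊2.5607/1⌋ = 2.
Subsquare (5′×2.5′, letters a–x): lon ⌊1.3182/0.0833333⌋ = 15 → p; lat ⌊0.5607/0.0416667⌋ = 13 → n.

JB82pn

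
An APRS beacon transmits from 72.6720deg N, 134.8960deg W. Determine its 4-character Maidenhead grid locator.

Add 180° to longitude and 90° to latitude: 45.10, 162.67.
Field (20°×10°, letters A–R): 45.10/20 → 2 → C, 162.67/10 → 16 → Q; chars CQ.
Square (2°×1°, digits 0–9): 5.10/2 → 2, 2.67/1 → 2; chars 22.

CQ22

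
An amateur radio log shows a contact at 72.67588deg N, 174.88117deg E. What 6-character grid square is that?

RQ72kq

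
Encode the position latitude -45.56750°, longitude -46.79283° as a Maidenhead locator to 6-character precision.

GE64ok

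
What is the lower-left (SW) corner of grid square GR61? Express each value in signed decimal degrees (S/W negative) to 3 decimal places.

Field G=6, R=17: +6·20° lon, +17·10° lat → SW at lon -60°, lat 80°.
Square 6, 1: +6·2° lon, +1·1° lat → SW at lon -48°, lat 81°.
latitude 81.000, longitude -48.000.

81.000, -48.000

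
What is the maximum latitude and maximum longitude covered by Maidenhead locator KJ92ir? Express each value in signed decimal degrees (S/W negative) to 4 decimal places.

2.7500, 38.7500

Field K=10, J=9: +10·20° lon, +9·10° lat → SW at lon 20°, lat 0°.
Square 9, 2: +9·2° lon, +2·1° lat → SW at lon 38°, lat 2°.
Subsquare i=8, r=17: +8·0.0833333° lon, +17·0.0416667° lat → SW at lon 38.6667°, lat 2.70833°.
Cell spans 0.0833333° lon × 0.0416667° lat. NE corner is SW corner plus one full cell.
latitude 2.7500, longitude 38.7500.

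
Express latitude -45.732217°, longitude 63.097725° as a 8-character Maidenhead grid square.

Shift to the Maidenhead origin (180°W, 90°S): lon 243.09772, lat 44.26778.
Field: 243.09772/20 → 12 → M, 44.26778/10 → 4 → E; chars ME.
Square: 3.09772/2 → 1, 4.26778/1 → 4; chars 14.
Subsquare: 1.09772/0.0833333 → 13 → n, 0.26778/0.0416667 → 6 → g; chars ng.
Extended square: 0.01439/0.00833333 → 1, 0.01778/0.00416667 → 4; chars 14.

ME14ng14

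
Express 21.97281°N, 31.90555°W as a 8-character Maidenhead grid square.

Add 180° to longitude and 90° to latitude: 148.09445, 111.97281.
Field: lon ⌊148.09445/20⌋ = 7 → H; lat ⌊111.97281/10⌋ = 11 → L.
Square: lon ⌊8.09445/2⌋ = 4; lat ⌊1.97281/1⌋ = 1.
Subsquare: lon ⌊0.09445/0.0833333⌋ = 1 → b; lat ⌊0.97281/0.0416667⌋ = 23 → x.
Extended square: lon ⌊0.01112/0.00833333⌋ = 1; lat ⌊0.01448/0.00416667⌋ = 3.

HL41bx13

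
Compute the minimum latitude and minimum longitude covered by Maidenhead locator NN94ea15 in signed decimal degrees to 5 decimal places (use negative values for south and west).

Field N=13, N=13: +13·20° lon, +13·10° lat → SW at lon 80°, lat 40°.
Square 9, 4: +9·2° lon, +4·1° lat → SW at lon 98°, lat 44°.
Subsquare e=4, a=0: +4·0.0833333° lon, +0·0.0416667° lat → SW at lon 98.3333°, lat 44°.
Extended square 1, 5: +1·0.00833333° lon, +5·0.00416667° lat → SW at lon 98.3417°, lat 44.0208°.
latitude 44.02083, longitude 98.34167.

44.02083, 98.34167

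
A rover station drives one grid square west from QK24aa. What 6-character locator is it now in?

QK14xa

Longitude subsquare a = 0; −1 → -1, wraps to 23 = x, carry into square.
Longitude square 2; −1 → 1.
The latitude characters are unchanged.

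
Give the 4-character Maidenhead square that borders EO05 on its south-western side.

DO94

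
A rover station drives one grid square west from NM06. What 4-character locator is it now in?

Longitude square 0; −1 → -1, wraps to 9, carry into field.
Longitude field N = 13; −1 → 12 = M.
The latitude characters are unchanged.

MM96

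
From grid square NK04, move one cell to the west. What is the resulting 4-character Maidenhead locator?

Longitude square 0; −1 → -1, wraps to 9, carry into field.
Longitude field N = 13; −1 → 12 = M.
The latitude characters are unchanged.

MK94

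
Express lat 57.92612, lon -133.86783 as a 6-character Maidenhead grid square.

CO37bw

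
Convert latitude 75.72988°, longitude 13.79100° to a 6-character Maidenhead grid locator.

Shift to the Maidenhead origin (180°W, 90°S): lon 193.7910, lat 165.7299.
Field: lon ⌊193.7910/20⌋ = 9 → J; lat ⌊165.7299/10⌋ = 16 → Q.
Square: lon ⌊13.7910/2⌋ = 6; lat ⌊5.7299/1⌋ = 5.
Subsquare: lon ⌊1.7910/0.0833333⌋ = 21 → v; lat ⌊0.7299/0.0416667⌋ = 17 → r.

JQ65vr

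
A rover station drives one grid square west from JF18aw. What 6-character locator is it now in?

Longitude subsquare a = 0; −1 → -1, wraps to 23 = x, carry into square.
Longitude square 1; −1 → 0.
The latitude characters are unchanged.

JF08xw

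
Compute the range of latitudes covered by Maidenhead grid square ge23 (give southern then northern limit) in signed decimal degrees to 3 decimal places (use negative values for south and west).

Field G=6, E=4: +6·20° lon, +4·10° lat → SW at lon -60°, lat -50°.
Square 2, 3: +2·2° lon, +3·1° lat → SW at lon -56°, lat -47°.
Cell spans 2° lon × 1° lat.
south -47.000, north -46.000.

-47.000, -46.000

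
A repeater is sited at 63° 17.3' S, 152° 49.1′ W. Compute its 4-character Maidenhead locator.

Shift to the Maidenhead origin (180°W, 90°S): lon 27.18, lat 26.71.
Field: lon ⌊27.18/20⌋ = 1 → B; lat ⌊26.71/10⌋ = 2 → C.
Square: lon ⌊7.18/2⌋ = 3; lat ⌊6.71/1⌋ = 6.

BC36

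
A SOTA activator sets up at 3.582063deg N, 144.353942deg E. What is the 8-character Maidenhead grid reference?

QJ23en29

Add 180° to longitude and 90° to latitude: 324.35394, 93.58206.
Field: 324.35394/20 → 16 → Q, 93.58206/10 → 9 → J; chars QJ.
Square: 4.35394/2 → 2, 3.58206/1 → 3; chars 23.
Subsquare: 0.35394/0.0833333 → 4 → e, 0.58206/0.0416667 → 13 → n; chars en.
Extended square: 0.02061/0.00833333 → 2, 0.04040/0.00416667 → 9; chars 29.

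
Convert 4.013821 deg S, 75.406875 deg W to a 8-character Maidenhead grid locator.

FI25hx16

Add 180° to longitude and 90° to latitude: 104.59313, 85.98618.
Field: lon ⌊104.59313/20⌋ = 5 → F; lat ⌊85.98618/10⌋ = 8 → I.
Square: lon ⌊4.59313/2⌋ = 2; lat ⌊5.98618/1⌋ = 5.
Subsquare: lon ⌊0.59313/0.0833333⌋ = 7 → h; lat ⌊0.98618/0.0416667⌋ = 23 → x.
Extended square: lon ⌊0.00979/0.00833333⌋ = 1; lat ⌊0.02785/0.00416667⌋ = 6.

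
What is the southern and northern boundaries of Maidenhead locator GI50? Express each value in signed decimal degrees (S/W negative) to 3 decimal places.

-10.000, -9.000

Field G=6, I=8: +6·20° lon, +8·10° lat → SW at lon -60°, lat -10°.
Square 5, 0: +5·2° lon, +0·1° lat → SW at lon -50°, lat -10°.
Cell spans 2° lon × 1° lat.
south -10.000, north -9.000.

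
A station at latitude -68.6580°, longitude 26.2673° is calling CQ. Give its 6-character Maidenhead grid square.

KC31di

Add 180° to longitude and 90° to latitude: 206.2673, 21.3420.
Field: lon ⌊206.2673/20⌋ = 10 → K; lat ⌊21.3420/10⌋ = 2 → C.
Square: lon ⌊6.2673/2⌋ = 3; lat ⌊1.3420/1⌋ = 1.
Subsquare: lon ⌊0.2673/0.0833333⌋ = 3 → d; lat ⌊0.3420/0.0416667⌋ = 8 → i.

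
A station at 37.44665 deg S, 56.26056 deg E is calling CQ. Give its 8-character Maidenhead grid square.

LF82dn12

Shift to the Maidenhead origin (180°W, 90°S): lon 236.26056, lat 52.55335.
Field: lon ⌊236.26056/20⌋ = 11 → L; lat ⌊52.55335/10⌋ = 5 → F.
Square: lon ⌊16.26056/2⌋ = 8; lat ⌊2.55335/1⌋ = 2.
Subsquare: lon ⌊0.26056/0.0833333⌋ = 3 → d; lat ⌊0.55335/0.0416667⌋ = 13 → n.
Extended square: lon ⌊0.01056/0.00833333⌋ = 1; lat ⌊0.01168/0.00416667⌋ = 2.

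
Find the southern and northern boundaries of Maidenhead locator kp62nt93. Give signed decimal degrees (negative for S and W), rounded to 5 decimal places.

62.80417, 62.80833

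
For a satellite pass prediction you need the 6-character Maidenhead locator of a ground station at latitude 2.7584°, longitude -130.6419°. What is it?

Add 180° to longitude and 90° to latitude: 49.3581, 92.7584.
Field: 49.3581/20 → 2 → C, 92.7584/10 → 9 → J; chars CJ.
Square: 9.3581/2 → 4, 2.7584/1 → 2; chars 42.
Subsquare: 1.3581/0.0833333 → 16 → q, 0.7584/0.0416667 → 18 → s; chars qs.

CJ42qs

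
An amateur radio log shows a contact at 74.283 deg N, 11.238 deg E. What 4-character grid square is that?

Add 180° to longitude and 90° to latitude: 191.24, 164.28.
Field (20°×10°, letters A–R): lon ⌊191.24/20⌋ = 9 → J; lat ⌊164.28/10⌋ = 16 → Q.
Square (2°×1°, digits 0–9): lon ⌊11.24/2⌋ = 5; lat ⌊4.28/1⌋ = 4.

JQ54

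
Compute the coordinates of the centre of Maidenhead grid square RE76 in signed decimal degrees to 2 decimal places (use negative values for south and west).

-43.50, 175.00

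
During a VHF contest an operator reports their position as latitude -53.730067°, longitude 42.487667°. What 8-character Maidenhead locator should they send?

LD16fg84

Shift to the Maidenhead origin (180°W, 90°S): lon 222.48767, lat 36.26993.
Field: lon ⌊222.48767/20⌋ = 11 → L; lat ⌊36.26993/10⌋ = 3 → D.
Square: lon ⌊2.48767/2⌋ = 1; lat ⌊6.26993/1⌋ = 6.
Subsquare: lon ⌊0.48767/0.0833333⌋ = 5 → f; lat ⌊0.26993/0.0416667⌋ = 6 → g.
Extended square: lon ⌊0.07100/0.00833333⌋ = 8; lat ⌊0.01993/0.00416667⌋ = 4.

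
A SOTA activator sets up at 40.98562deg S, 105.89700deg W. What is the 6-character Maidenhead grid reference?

DE79ba

Shift to the Maidenhead origin (180°W, 90°S): lon 74.1030, lat 49.0144.
Field: lon ⌊74.1030/20⌋ = 3 → D; lat ⌊49.0144/10⌋ = 4 → E.
Square: lon ⌊14.1030/2⌋ = 7; lat ⌊9.0144/1⌋ = 9.
Subsquare: lon ⌊0.1030/0.0833333⌋ = 1 → b; lat ⌊0.0144/0.0416667⌋ = 0 → a.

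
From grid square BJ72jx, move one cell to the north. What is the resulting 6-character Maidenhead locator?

BJ73ja

Latitude subsquare x = 23; +1 → 24, wraps to 0 = a, carry into square.
Latitude square 2; +1 → 3.
The longitude characters are unchanged.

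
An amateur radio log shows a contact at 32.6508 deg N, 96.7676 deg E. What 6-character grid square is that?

NM82jp

Add 180° to longitude and 90° to latitude: 276.7676, 122.6508.
Field: 276.7676/20 → 13 → N, 122.6508/10 → 12 → M; chars NM.
Square: 16.7676/2 → 8, 2.6508/1 → 2; chars 82.
Subsquare: 0.7676/0.0833333 → 9 → j, 0.6508/0.0416667 → 15 → p; chars jp.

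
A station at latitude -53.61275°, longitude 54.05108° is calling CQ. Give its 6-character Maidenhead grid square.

Shift to the Maidenhead origin (180°W, 90°S): lon 234.0511, lat 36.3873.
Field: 234.0511/20 → 11 → L, 36.3873/10 → 3 → D; chars LD.
Square: 14.0511/2 → 7, 6.3873/1 → 6; chars 76.
Subsquare: 0.0511/0.0833333 → 0 → a, 0.3873/0.0416667 → 9 → j; chars aj.

LD76aj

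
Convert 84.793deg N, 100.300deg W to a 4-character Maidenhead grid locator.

DR94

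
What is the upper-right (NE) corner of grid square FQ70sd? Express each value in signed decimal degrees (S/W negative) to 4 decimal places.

Field F=5, Q=16: +5·20° lon, +16·10° lat → SW at lon -80°, lat 70°.
Square 7, 0: +7·2° lon, +0·1° lat → SW at lon -66°, lat 70°.
Subsquare s=18, d=3: +18·0.0833333° lon, +3·0.0416667° lat → SW at lon -64.5°, lat 70.125°.
Cell spans 0.0833333° lon × 0.0416667° lat. NE corner is SW corner plus one full cell.
latitude 70.1667, longitude -64.4167.

70.1667, -64.4167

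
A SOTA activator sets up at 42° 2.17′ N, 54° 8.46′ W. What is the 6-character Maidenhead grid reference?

GN22wa

Offset from 180°W / 90°S: lon 125.8590°, lat 132.0362°.
Field: lon ⌊125.8590/20⌋ = 6 → G; lat ⌊132.0362/10⌋ = 13 → N.
Square: lon ⌊5.8590/2⌋ = 2; lat ⌊2.0362/1⌋ = 2.
Subsquare: lon ⌊1.8590/0.0833333⌋ = 22 → w; lat ⌊0.0362/0.0416667⌋ = 0 → a.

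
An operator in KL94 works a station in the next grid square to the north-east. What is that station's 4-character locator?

LL05

Longitude square 9; +1 → 10, wraps to 0, carry into field.
Longitude field K = 10; +1 → 11 = L.
Latitude square 4; +1 → 5.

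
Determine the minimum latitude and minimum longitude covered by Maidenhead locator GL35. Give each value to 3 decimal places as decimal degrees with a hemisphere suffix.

Field G=6, L=11: +6·20° lon, +11·10° lat → SW at lon -60°, lat 20°.
Square 3, 5: +3·2° lon, +5·1° lat → SW at lon -54°, lat 25°.
latitude 25.000° N, longitude 54.000° W.

25.000° N, 54.000° W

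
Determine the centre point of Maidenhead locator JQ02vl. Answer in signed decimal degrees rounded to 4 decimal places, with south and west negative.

Field J=9, Q=16: +9·20° lon, +16·10° lat → SW at lon 0°, lat 70°.
Square 0, 2: +0·2° lon, +2·1° lat → SW at lon 0°, lat 72°.
Subsquare v=21, l=11: +21·0.0833333° lon, +11·0.0416667° lat → SW at lon 1.75°, lat 72.4583°.
Cell spans 0.0833333° lon × 0.0416667° lat. Centre is SW corner plus half of each.
latitude 72.4792, longitude 1.7917.

72.4792, 1.7917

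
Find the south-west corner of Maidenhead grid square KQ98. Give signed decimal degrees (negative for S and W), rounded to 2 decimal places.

Field K=10, Q=16: +10·20° lon, +16·10° lat → SW at lon 20°, lat 70°.
Square 9, 8: +9·2° lon, +8·1° lat → SW at lon 38°, lat 78°.
latitude 78.00, longitude 38.00.

78.00, 38.00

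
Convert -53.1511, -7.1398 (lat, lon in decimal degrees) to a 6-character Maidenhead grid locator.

ID66ku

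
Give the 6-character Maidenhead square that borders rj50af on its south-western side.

RJ40xe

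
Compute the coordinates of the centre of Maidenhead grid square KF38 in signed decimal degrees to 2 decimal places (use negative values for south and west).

Field K=10, F=5: +10·20° lon, +5·10° lat → SW at lon 20°, lat -40°.
Square 3, 8: +3·2° lon, +8·1° lat → SW at lon 26°, lat -32°.
Cell spans 2° lon × 1° lat. Centre is SW corner plus half of each.
latitude -31.50, longitude 27.00.

-31.50, 27.00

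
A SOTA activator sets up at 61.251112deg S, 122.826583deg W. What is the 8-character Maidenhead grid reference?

Shift to the Maidenhead origin (180°W, 90°S): lon 57.17342, lat 28.74889.
Field: 57.17342/20 → 2 → C, 28.74889/10 → 2 → C; chars CC.
Square: 17.17342/2 → 8, 8.74889/1 → 8; chars 88.
Subsquare: 1.17342/0.0833333 → 14 → o, 0.74889/0.0416667 → 17 → r; chars or.
Extended square: 0.00675/0.00833333 → 0, 0.04055/0.00416667 → 9; chars 09.

CC88or09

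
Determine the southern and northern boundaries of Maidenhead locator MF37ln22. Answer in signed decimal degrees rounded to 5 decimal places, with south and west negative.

Field M=12, F=5: +12·20° lon, +5·10° lat → SW at lon 60°, lat -40°.
Square 3, 7: +3·2° lon, +7·1° lat → SW at lon 66°, lat -33°.
Subsquare l=11, n=13: +11·0.0833333° lon, +13·0.0416667° lat → SW at lon 66.9167°, lat -32.4583°.
Extended square 2, 2: +2·0.00833333° lon, +2·0.00416667° lat → SW at lon 66.9333°, lat -32.45°.
Cell spans 0.00833333° lon × 0.00416667° lat.
south -32.45000, north -32.44583.

-32.45000, -32.44583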